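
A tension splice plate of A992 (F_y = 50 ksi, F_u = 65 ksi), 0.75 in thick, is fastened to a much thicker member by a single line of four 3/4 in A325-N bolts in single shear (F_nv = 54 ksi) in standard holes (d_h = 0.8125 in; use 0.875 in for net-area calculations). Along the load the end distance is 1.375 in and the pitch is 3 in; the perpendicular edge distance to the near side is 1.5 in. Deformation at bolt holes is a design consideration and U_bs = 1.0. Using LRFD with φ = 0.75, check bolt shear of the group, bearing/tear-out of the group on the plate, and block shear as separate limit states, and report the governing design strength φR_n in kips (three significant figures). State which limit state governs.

71.6 kips (bolt shear governs)

Bolt shear: A_b = π·0.75²/4 = 0.4418 in²; R_n = 54 × 0.4418 × 4 × 1 = 95.43 kips → 0.75 × 95.43 = 71.6 kips.
Bearing: edge l_c = 0.9688, r_n = 56.67 kips; interior l_c = 2.188, r_n = 87.75 kips; R_n = 56.67 + 3·87.75 = 319.9 kips → 240 kips.
Block shear: A_gv = 7.781, A_nv = 5.484, A_nt = 0.7969 in²; R_n = min(0.6F_uA_nv, 0.6F_yA_gv) + U_bs·F_u·A_nt = 265.7 kips → 199 kips.
Bolt shear governs: 71.6 kips.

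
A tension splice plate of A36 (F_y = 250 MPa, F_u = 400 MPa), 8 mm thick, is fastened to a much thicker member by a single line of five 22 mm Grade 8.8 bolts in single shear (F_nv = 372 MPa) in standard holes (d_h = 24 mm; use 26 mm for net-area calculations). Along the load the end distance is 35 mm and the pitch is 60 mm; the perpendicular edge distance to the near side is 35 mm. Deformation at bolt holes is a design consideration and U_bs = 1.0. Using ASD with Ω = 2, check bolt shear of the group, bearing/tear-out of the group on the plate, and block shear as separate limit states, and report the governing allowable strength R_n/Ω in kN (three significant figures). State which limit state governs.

187 kN (block shear governs)

Bolt shear: A_b = π·22²/4 = 380.1 mm²; R_n = 372 × 380.1 × 5 × 1 / 1000 = 707 kN → 707 / 2 = 354 kN.
Bearing: edge l_c = 23, r_n = 88.32 kN; interior l_c = 36, r_n = 138.2 kN; R_n = 88.32 + 4·138.2 = 641.3 kN → 321 kN.
Block shear: A_gv = 2200, A_nv = 1264, A_nt = 176 mm²; R_n = min(0.6F_uA_nv, 0.6F_yA_gv) + U_bs·F_u·A_nt = 373.8 kN → 187 kN.
Block shear governs: 187 kN.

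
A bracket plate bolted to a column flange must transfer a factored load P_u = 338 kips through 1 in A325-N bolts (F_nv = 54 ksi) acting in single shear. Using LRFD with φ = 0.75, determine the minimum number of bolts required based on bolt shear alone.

A_b = π·1²/4 = 0.7854 in².
Per-bolt design strength φR_n = 0.75 × 54 × 0.7854 × 1 = 31.81 kips.
n ≥ 338 / 31.81 = 10.63 → use 11 bolts.

11 bolts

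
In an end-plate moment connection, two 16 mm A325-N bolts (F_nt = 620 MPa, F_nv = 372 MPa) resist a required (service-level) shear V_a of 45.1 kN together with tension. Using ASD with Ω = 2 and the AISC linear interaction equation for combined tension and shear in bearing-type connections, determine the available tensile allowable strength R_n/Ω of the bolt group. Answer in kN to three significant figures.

86.9 kN

A_b = π·16²/4 = 201.1 mm²; f_rv = 45.1 × 1000 / (2 × 201.1) = 112.2 MPa.
F'_nt = 1.3 F_nt − (Ω F_nt / F_nv) f_rv = 1.3·620 − (2·620/372)·112.2 = 432.2 MPa, capped at F_nt → F'_nt = 432.2 MPa.
R_n = F'_nt · A_b · n = 432.2 × 201.1 × 2 / 1000 = 173.8 kN.
Allowable strength R_n/Ω = 173.8 / 2 = 86.9 kN.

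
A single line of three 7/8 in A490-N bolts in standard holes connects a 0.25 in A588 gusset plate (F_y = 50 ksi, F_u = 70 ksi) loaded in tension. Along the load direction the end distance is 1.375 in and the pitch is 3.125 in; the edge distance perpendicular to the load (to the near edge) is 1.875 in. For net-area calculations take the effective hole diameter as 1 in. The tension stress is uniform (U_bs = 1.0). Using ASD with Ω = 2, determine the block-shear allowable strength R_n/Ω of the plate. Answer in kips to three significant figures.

38.9 kips

Shear plane L_v = 1.375 + 2·3.125 = 7.625 in; A_gv = 7.625 × 0.25 = 1.906 in².
A_nv = (7.625 − 2.5·1) × 0.25 = 1.281 in².
A_nt = (1.875 − 0.5·1) × 0.25 = 0.3438 in².
0.6 F_u A_nv = 53.81 kips; 0.6 F_y A_gv = 57.19 kips → shear rupture governs the shear term.
R_n = 53.81 + 1.0 × 70 × 0.3438 = 77.88 kips.
Allowable strength R_n/Ω = 77.88 / 2 = 38.9 kips.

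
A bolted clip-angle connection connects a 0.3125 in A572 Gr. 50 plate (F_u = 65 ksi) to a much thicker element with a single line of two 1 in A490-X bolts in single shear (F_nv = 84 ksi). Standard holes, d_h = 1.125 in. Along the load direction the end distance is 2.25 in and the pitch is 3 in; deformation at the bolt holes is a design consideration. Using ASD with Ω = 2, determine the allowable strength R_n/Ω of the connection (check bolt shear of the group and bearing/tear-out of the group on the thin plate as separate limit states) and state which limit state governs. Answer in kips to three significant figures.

Bolt shear: A_b = π·1²/4 = 0.7854 in²; R_n = 84 × 0.7854 × 2 × 1 = 131.9 kips → 131.9 / 2 = 66 kips.
Bearing (1.2 l_c t F_u ≤ 2.4 d t F_u): upper limit = 2.4·1·0.3125·65 = 48.75 kips.
  Edge l_c = 2.25 − 1.125/2 = 1.688 → r_n = 41.13 kips; interior l_c = 3 − 1.125 = 1.875 → r_n = 45.7 kips.
  R_n,bearing = 1·41.13 + 1·45.7 = 86.84 kips → 86.84 / 2 = 43.4 kips.
Bearing governs: 43.4 kips.

43.4 kips (bearing governs)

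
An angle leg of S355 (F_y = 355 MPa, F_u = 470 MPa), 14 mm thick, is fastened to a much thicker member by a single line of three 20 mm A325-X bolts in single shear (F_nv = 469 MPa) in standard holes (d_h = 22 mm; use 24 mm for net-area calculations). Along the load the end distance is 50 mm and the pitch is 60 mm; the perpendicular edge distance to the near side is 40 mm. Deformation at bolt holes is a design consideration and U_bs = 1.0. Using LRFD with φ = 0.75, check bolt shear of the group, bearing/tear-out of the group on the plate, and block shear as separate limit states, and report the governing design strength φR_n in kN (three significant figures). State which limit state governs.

332 kN (bolt shear governs)

Bolt shear: A_b = π·20²/4 = 314.2 mm²; R_n = 469 × 314.2 × 3 × 1 / 1000 = 442 kN → 0.75 × 442 = 332 kN.
Bearing: edge l_c = 39, r_n = 307.9 kN; interior l_c = 38, r_n = 300 kN; R_n = 307.9 + 2·300 = 908 kN → 681 kN.
Block shear: A_gv = 2380, A_nv = 1540, A_nt = 392 mm²; R_n = min(0.6F_uA_nv, 0.6F_yA_gv) + U_bs·F_u·A_nt = 618.5 kN → 464 kN.
Bolt shear governs: 332 kN.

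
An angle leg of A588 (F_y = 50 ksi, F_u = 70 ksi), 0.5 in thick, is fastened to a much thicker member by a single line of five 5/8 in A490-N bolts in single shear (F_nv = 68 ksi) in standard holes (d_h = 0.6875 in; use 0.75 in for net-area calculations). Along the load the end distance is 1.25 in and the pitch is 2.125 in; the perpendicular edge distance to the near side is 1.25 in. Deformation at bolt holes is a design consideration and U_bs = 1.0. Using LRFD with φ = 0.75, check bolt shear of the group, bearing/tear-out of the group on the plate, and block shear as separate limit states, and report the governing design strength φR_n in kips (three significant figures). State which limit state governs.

78.2 kips (bolt shear governs)

Bolt shear: A_b = π·0.625²/4 = 0.3068 in²; R_n = 68 × 0.3068 × 5 × 1 = 104.3 kips → 0.75 × 104.3 = 78.2 kips.
Bearing: edge l_c = 0.9062, r_n = 38.06 kips; interior l_c = 1.438, r_n = 52.5 kips; R_n = 38.06 + 4·52.5 = 248.1 kips → 186 kips.
Block shear: A_gv = 4.875, A_nv = 3.188, A_nt = 0.4375 in²; R_n = min(0.6F_uA_nv, 0.6F_yA_gv) + U_bs·F_u·A_nt = 164.5 kips → 123 kips.
Bolt shear governs: 78.2 kips.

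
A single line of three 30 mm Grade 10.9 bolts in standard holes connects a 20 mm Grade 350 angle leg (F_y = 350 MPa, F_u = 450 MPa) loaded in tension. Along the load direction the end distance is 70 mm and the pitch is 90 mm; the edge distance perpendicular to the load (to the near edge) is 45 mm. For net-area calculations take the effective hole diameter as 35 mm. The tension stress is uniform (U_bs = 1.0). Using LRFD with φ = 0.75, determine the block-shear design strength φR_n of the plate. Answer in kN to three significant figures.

Shear plane L_v = 70 + 2·90 = 250 mm; A_gv = 250 × 20 = 5000 mm².
A_nv = (250 − 2.5·35) × 20 = 3250 mm².
A_nt = (45 − 0.5·35) × 20 = 550 mm².
0.6 F_u A_nv = 877.5 kN; 0.6 F_y A_gv = 1050 kN → shear rupture governs the shear term.
R_n = 877.5 + 1.0 × 450 × 550 / 1000 = 1125 kN.
Design strength φR_n = 0.75 × 1125 = 844 kN.

844 kN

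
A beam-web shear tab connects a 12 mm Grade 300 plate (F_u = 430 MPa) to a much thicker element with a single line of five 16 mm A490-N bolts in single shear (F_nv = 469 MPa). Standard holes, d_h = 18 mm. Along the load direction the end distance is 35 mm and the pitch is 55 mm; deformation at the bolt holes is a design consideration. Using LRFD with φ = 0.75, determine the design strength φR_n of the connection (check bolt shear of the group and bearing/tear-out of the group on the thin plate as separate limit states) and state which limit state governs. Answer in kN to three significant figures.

354 kN (bolt shear governs)

Bolt shear: A_b = π·16²/4 = 201.1 mm²; R_n = 469 × 201.1 × 5 × 1 / 1000 = 471.5 kN → 0.75 × 471.5 = 354 kN.
Bearing (1.2 l_c t F_u ≤ 2.4 d t F_u): upper limit = 2.4·16·12·430 / 1000 = 198.1 kN.
  Edge l_c = 35 − 18/2 = 26 → r_n = 161 kN; interior l_c = 55 − 18 = 37 → r_n = 198.1 kN.
  R_n,bearing = 1·161 + 4·198.1 = 953.6 kN → 0.75 × 953.6 = 715 kN.
Bolt shear governs: 354 kN.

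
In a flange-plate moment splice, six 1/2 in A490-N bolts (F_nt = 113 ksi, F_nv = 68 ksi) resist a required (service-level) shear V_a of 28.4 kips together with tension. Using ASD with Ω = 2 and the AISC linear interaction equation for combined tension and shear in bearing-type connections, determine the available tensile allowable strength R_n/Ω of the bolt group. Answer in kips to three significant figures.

A_b = π·0.5²/4 = 0.1963 in²; f_rv = 28.4 / (6 × 0.1963) = 24.11 ksi.
F'_nt = 1.3 F_nt − (Ω F_nt / F_nv) f_rv = 1.3·113 − (2·113/68)·24.11 = 66.78 ksi, capped at F_nt → F'_nt = 66.78 ksi.
R_n = F'_nt · A_b · n = 66.78 × 0.1963 × 6 = 78.67 kips.
Allowable strength R_n/Ω = 78.67 / 2 = 39.3 kips.

39.3 kips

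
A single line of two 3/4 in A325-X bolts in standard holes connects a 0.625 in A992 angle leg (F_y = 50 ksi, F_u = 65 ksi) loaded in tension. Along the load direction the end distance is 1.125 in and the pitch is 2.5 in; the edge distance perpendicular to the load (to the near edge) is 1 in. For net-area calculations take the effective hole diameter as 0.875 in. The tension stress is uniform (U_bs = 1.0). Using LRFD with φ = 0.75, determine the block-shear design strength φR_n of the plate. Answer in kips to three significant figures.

59.4 kips

Shear plane L_v = 1.125 + 1·2.5 = 3.625 in; A_gv = 3.625 × 0.625 = 2.266 in².
A_nv = (3.625 − 1.5·0.875) × 0.625 = 1.445 in².
A_nt = (1 − 0.5·0.875) × 0.625 = 0.3516 in².
0.6 F_u A_nv = 56.37 kips; 0.6 F_y A_gv = 67.97 kips → shear rupture governs the shear term.
R_n = 56.37 + 1.0 × 65 × 0.3516 = 79.22 kips.
Design strength φR_n = 0.75 × 79.22 = 59.4 kips.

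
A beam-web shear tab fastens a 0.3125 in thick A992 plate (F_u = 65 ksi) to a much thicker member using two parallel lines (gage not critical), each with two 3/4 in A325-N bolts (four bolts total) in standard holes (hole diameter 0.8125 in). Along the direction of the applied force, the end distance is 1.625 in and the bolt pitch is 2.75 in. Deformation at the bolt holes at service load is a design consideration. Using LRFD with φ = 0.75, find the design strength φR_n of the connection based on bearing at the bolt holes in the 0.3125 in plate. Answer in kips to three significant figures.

Per bolt r_n = 1.2 l_c t F_u ≤ 2.4 d t F_u; upper limit = 2.4 × 0.75 × 0.3125 × 65 = 36.56 kips.
Edge bolt: l_c = 1.625 − 0.8125/2 = 1.219 in → 1.2 × 1.219 × 0.3125 × 65 = 29.71 → r_n = 29.71 kips.
Interior bolts: l_c = 2.75 − 0.8125 = 1.938 in → 1.2 × 1.938 × 0.3125 × 65 = 47.23 → r_n = 36.56 kips.
R_n = 2 × 29.71 + 2 × 36.56 = 132.5 kips.
Design strength φR_n = 0.75 × 132.5 = 99.4 kips.

99.4 kips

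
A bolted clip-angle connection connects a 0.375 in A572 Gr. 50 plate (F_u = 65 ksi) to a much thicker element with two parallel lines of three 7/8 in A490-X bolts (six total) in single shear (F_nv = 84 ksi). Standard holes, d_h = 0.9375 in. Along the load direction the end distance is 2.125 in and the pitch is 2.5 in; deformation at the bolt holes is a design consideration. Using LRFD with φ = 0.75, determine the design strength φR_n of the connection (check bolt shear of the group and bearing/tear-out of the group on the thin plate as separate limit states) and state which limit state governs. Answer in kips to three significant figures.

210 kips (bearing governs)

Bolt shear: A_b = π·0.875²/4 = 0.6013 in²; R_n = 84 × 0.6013 × 6 × 1 = 303.1 kips → 0.75 × 303.1 = 227 kips.
Bearing (1.2 l_c t F_u ≤ 2.4 d t F_u): upper limit = 2.4·0.875·0.375·65 = 51.19 kips.
  Edge l_c = 2.125 − 0.9375/2 = 1.656 → r_n = 48.45 kips; interior l_c = 2.5 − 0.9375 = 1.562 → r_n = 45.7 kips.
  R_n,bearing = 2·48.45 + 4·45.7 = 279.7 kips → 0.75 × 279.7 = 210 kips.
Bearing governs: 210 kips.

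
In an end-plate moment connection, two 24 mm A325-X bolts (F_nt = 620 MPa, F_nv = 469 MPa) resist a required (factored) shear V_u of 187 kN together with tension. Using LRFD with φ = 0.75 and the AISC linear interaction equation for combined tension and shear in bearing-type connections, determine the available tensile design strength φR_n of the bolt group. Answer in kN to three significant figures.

A_b = π·24²/4 = 452.4 mm²; f_rv = 187 × 1000 / (2 × 452.4) = 206.7 MPa.
F'_nt = 1.3 F_nt − (F_nt / φF_nv) f_rv = 1.3·620 − (620/(0.75·469))·206.7 = 441.7 MPa, capped at F_nt → F'_nt = 441.7 MPa.
R_n = F'_nt · A_b · n = 441.7 × 452.4 × 2 / 1000 = 399.6 kN.
Design strength φR_n = 0.75 × 399.6 = 300 kN.

300 kN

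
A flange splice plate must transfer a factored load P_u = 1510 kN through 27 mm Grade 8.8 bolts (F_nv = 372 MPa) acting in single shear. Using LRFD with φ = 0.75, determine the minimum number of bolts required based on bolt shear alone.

10 bolts

A_b = π·27²/4 = 572.6 mm².
Per-bolt design strength φR_n = 0.75 × 372 × 572.6 × 1 / 1000 = 159.7 kN.
n ≥ 1510 / 159.7 = 9.453 → use 10 bolts.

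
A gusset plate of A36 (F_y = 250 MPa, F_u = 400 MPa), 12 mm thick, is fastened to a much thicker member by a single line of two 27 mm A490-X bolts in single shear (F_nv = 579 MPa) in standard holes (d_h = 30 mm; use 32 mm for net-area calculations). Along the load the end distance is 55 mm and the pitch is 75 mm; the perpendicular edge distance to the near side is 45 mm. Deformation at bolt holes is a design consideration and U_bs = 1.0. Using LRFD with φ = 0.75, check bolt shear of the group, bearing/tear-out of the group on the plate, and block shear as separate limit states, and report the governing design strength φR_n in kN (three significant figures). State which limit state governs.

Bolt shear: A_b = π·27²/4 = 572.6 mm²; R_n = 579 × 572.6 × 2 × 1 / 1000 = 663 kN → 0.75 × 663 = 497 kN.
Bearing: edge l_c = 40, r_n = 230.4 kN; interior l_c = 45, r_n = 259.2 kN; R_n = 230.4 + 1·259.2 = 489.6 kN → 367 kN.
Block shear: A_gv = 1560, A_nv = 984, A_nt = 348 mm²; R_n = min(0.6F_uA_nv, 0.6F_yA_gv) + U_bs·F_u·A_nt = 373.2 kN → 280 kN.
Block shear governs: 280 kN.

280 kN (block shear governs)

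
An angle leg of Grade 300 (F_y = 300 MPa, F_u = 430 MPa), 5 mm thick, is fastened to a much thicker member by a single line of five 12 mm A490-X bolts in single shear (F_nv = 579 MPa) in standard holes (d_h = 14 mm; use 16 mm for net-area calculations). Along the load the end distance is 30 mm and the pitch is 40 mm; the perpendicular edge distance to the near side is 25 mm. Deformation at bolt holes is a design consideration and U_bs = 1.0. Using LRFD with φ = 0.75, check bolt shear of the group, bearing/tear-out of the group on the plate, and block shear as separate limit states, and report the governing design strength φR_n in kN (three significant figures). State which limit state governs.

Bolt shear: A_b = π·12²/4 = 113.1 mm²; R_n = 579 × 113.1 × 5 × 1 / 1000 = 327.4 kN → 0.75 × 327.4 = 246 kN.
Bearing: edge l_c = 23, r_n = 59.34 kN; interior l_c = 26, r_n = 61.92 kN; R_n = 59.34 + 4·61.92 = 307 kN → 230 kN.
Block shear: A_gv = 950, A_nv = 590, A_nt = 85 mm²; R_n = min(0.6F_uA_nv, 0.6F_yA_gv) + U_bs·F_u·A_nt = 188.8 kN → 142 kN.
Block shear governs: 142 kN.

142 kN (block shear governs)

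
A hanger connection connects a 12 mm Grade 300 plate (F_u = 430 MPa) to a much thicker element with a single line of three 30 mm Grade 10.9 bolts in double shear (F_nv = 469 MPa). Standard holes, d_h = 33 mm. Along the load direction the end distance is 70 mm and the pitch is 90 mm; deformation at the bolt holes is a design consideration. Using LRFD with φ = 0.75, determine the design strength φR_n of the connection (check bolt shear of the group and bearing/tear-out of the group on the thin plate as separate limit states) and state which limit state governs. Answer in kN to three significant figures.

778 kN (bearing governs)

Bolt shear: A_b = π·30²/4 = 706.9 mm²; R_n = 469 × 706.9 × 3 × 2 / 1000 = 1989 kN → 0.75 × 1989 = 1490 kN.
Bearing (1.2 l_c t F_u ≤ 2.4 d t F_u): upper limit = 2.4·30·12·430 / 1000 = 371.5 kN.
  Edge l_c = 70 − 33/2 = 53.5 → r_n = 331.3 kN; interior l_c = 90 − 33 = 57 → r_n = 352.9 kN.
  R_n,bearing = 1·331.3 + 2·352.9 = 1037 kN → 0.75 × 1037 = 778 kN.
Bearing governs: 778 kN.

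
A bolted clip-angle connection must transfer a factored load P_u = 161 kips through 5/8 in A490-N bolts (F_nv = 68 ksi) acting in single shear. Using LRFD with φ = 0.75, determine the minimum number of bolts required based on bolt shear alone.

A_b = π·0.625²/4 = 0.3068 in².
Per-bolt design strength φR_n = 0.75 × 68 × 0.3068 × 1 = 15.65 kips.
n ≥ 161 / 15.65 = 10.29 → use 11 bolts.

11 bolts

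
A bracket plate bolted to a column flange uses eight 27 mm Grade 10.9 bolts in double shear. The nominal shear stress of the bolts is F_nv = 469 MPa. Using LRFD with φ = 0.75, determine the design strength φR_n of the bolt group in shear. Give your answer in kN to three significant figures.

A_b = π × 27² / 4 = 572.6 mm².
R_n = F_nv · A_b · n · n_s = 469 × 572.6 × 8 × 2 / 1000 = 4296 kN.
Design strength φR_n = 0.75 × 4296 = 3220 kN.

3220 kN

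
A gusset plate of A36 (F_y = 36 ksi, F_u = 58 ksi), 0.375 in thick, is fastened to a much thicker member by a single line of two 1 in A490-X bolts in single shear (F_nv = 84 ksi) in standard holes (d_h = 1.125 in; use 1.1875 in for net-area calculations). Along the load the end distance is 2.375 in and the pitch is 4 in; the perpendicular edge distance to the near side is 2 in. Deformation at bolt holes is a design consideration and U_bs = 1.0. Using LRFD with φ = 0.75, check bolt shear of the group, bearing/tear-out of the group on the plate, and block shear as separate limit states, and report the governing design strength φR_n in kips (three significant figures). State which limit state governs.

61.7 kips (block shear governs)

Bolt shear: A_b = π·1²/4 = 0.7854 in²; R_n = 84 × 0.7854 × 2 × 1 = 131.9 kips → 0.75 × 131.9 = 99 kips.
Bearing: edge l_c = 1.812, r_n = 47.31 kips; interior l_c = 2.875, r_n = 52.2 kips; R_n = 47.31 + 1·52.2 = 99.51 kips → 74.6 kips.
Block shear: A_gv = 2.391, A_nv = 1.723, A_nt = 0.5273 in²; R_n = min(0.6F_uA_nv, 0.6F_yA_gv) + U_bs·F_u·A_nt = 82.22 kips → 61.7 kips.
Block shear governs: 61.7 kips.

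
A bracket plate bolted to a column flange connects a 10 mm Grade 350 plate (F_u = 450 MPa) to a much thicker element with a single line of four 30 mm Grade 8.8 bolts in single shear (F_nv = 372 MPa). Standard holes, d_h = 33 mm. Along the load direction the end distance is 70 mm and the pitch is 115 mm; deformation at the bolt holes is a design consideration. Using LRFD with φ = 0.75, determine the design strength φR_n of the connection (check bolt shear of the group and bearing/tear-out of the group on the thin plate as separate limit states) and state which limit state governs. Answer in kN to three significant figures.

Bolt shear: A_b = π·30²/4 = 706.9 mm²; R_n = 372 × 706.9 × 4 × 1 / 1000 = 1052 kN → 0.75 × 1052 = 789 kN.
Bearing (1.2 l_c t F_u ≤ 2.4 d t F_u): upper limit = 2.4·30·10·450 / 1000 = 324 kN.
  Edge l_c = 70 − 33/2 = 53.5 → r_n = 288.9 kN; interior l_c = 115 − 33 = 82 → r_n = 324 kN.
  R_n,bearing = 1·288.9 + 3·324 = 1261 kN → 0.75 × 1261 = 946 kN.
Bolt shear governs: 789 kN.

789 kN (bolt shear governs)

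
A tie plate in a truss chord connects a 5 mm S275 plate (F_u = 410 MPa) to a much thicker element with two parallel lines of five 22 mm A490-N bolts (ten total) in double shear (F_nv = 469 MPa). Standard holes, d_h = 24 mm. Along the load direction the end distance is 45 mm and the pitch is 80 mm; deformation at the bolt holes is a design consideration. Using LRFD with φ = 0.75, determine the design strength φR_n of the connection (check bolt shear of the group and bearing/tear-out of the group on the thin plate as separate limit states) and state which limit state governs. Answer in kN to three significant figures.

771 kN (bearing governs)

Bolt shear: A_b = π·22²/4 = 380.1 mm²; R_n = 469 × 380.1 × 10 × 2 / 1000 = 3566 kN → 0.75 × 3566 = 2670 kN.
Bearing (1.2 l_c t F_u ≤ 2.4 d t F_u): upper limit = 2.4·22·5·410 / 1000 = 108.2 kN.
  Edge l_c = 45 − 24/2 = 33 → r_n = 81.18 kN; interior l_c = 80 − 24 = 56 → r_n = 108.2 kN.
  R_n,bearing = 2·81.18 + 8·108.2 = 1028 kN → 0.75 × 1028 = 771 kN.
Bearing governs: 771 kN.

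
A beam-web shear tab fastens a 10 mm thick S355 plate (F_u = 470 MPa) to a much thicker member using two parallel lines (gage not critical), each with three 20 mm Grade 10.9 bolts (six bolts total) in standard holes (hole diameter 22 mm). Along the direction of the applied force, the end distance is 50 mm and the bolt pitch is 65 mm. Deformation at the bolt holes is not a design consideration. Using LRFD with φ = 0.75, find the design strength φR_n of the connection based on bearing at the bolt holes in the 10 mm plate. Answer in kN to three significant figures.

1260 kN

Per bolt r_n = 1.5 l_c t F_u ≤ 3.0 d t F_u; upper limit = 3.0 × 20 × 10 × 470 / 1000 = 282 kN.
Edge bolt: l_c = 50 − 22/2 = 39 mm → 1.5 × 39 × 10 × 470 / 1000 = 274.9 → r_n = 274.9 kN.
Interior bolts: l_c = 65 − 22 = 43 mm → 1.5 × 43 × 10 × 470 / 1000 = 303.2 → r_n = 282 kN.
R_n = 2 × 274.9 + 4 × 282 = 1678 kN.
Design strength φR_n = 0.75 × 1678 = 1260 kN.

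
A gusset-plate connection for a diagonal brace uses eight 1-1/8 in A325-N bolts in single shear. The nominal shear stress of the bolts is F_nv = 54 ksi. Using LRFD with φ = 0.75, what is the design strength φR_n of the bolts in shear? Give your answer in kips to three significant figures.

322 kips

A_b = π × 1.125² / 4 = 0.994 in².
R_n = F_nv · A_b · n · n_s = 54 × 0.994 × 8 × 1 = 429.4 kips.
Design strength φR_n = 0.75 × 429.4 = 322 kips.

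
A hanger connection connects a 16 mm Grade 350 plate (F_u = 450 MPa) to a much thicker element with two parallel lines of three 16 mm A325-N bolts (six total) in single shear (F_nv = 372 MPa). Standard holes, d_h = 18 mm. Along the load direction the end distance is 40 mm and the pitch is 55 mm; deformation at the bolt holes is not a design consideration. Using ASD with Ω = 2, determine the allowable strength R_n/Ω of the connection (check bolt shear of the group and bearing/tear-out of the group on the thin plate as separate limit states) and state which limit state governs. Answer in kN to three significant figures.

224 kN (bolt shear governs)

Bolt shear: A_b = π·16²/4 = 201.1 mm²; R_n = 372 × 201.1 × 6 × 1 / 1000 = 448.8 kN → 448.8 / 2 = 224 kN.
Bearing (1.5 l_c t F_u ≤ 3.0 d t F_u): upper limit = 3.0·16·16·450 / 1000 = 345.6 kN.
  Edge l_c = 40 − 18/2 = 31 → r_n = 334.8 kN; interior l_c = 55 − 18 = 37 → r_n = 345.6 kN.
  R_n,bearing = 2·334.8 + 4·345.6 = 2052 kN → 2052 / 2 = 1030 kN.
Bolt shear governs: 224 kN.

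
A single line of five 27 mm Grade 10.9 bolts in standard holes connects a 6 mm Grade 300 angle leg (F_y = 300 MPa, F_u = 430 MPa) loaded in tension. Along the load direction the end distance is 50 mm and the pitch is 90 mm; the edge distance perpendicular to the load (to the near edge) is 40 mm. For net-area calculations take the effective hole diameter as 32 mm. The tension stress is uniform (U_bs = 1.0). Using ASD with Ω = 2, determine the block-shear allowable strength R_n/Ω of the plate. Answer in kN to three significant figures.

237 kN

Shear plane L_v = 50 + 4·90 = 410 mm; A_gv = 410 × 6 = 2460 mm².
A_nv = (410 − 4.5·32) × 6 = 1596 mm².
A_nt = (40 − 0.5·32) × 6 = 144 mm².
0.6 F_u A_nv = 411.8 kN; 0.6 F_y A_gv = 442.8 kN → shear rupture governs the shear term.
R_n = 411.8 + 1.0 × 430 × 144 / 1000 = 473.7 kN.
Allowable strength R_n/Ω = 473.7 / 2 = 237 kN.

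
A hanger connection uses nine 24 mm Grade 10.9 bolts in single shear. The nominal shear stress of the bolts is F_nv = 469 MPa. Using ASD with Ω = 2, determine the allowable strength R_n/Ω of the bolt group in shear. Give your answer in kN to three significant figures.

A_b = π × 24² / 4 = 452.4 mm².
R_n = F_nv · A_b · n · n_s = 469 × 452.4 × 9 × 1 / 1000 = 1910 kN.
Allowable strength R_n/Ω = 1910 / 2 = 955 kN.

955 kN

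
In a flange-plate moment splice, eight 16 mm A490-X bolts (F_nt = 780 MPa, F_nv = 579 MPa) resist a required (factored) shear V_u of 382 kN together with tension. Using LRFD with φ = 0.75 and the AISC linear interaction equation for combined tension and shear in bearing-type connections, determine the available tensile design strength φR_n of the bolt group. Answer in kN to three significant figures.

709 kN

A_b = π·16²/4 = 201.1 mm²; f_rv = 382 × 1000 / (8 × 201.1) = 237.5 MPa.
F'_nt = 1.3 F_nt − (F_nt / φF_nv) f_rv = 1.3·780 − (780/(0.75·579))·237.5 = 587.4 MPa, capped at F_nt → F'_nt = 587.4 MPa.
R_n = F'_nt · A_b · n = 587.4 × 201.1 × 8 / 1000 = 944.9 kN.
Design strength φR_n = 0.75 × 944.9 = 709 kN.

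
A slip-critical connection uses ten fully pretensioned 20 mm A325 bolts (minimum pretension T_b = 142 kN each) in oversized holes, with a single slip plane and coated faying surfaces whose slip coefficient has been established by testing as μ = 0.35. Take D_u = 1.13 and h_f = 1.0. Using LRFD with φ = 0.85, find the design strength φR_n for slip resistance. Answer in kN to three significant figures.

477 kN

R_n = μ · D_u · h_f · T_b · n_s · n_b = 0.35 × 1.13 × 1.0 × 142 × 1 × 10 = 561.6 kN.
Design strength φR_n = 0.85 × 561.6 = 477 kN.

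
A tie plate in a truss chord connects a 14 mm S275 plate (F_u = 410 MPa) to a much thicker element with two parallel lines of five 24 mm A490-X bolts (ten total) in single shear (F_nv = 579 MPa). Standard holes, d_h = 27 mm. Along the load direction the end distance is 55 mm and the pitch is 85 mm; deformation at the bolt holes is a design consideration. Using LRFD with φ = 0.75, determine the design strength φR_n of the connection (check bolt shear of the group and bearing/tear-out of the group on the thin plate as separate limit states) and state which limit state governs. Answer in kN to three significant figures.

Bolt shear: A_b = π·24²/4 = 452.4 mm²; R_n = 579 × 452.4 × 10 × 1 / 1000 = 2619 kN → 0.75 × 2619 = 1960 kN.
Bearing (1.2 l_c t F_u ≤ 2.4 d t F_u): upper limit = 2.4·24·14·410 / 1000 = 330.6 kN.
  Edge l_c = 55 − 27/2 = 41.5 → r_n = 285.9 kN; interior l_c = 85 − 27 = 58 → r_n = 330.6 kN.
  R_n,bearing = 2·285.9 + 8·330.6 = 3217 kN → 0.75 × 3217 = 2410 kN.
Bolt shear governs: 1960 kN.

1960 kN (bolt shear governs)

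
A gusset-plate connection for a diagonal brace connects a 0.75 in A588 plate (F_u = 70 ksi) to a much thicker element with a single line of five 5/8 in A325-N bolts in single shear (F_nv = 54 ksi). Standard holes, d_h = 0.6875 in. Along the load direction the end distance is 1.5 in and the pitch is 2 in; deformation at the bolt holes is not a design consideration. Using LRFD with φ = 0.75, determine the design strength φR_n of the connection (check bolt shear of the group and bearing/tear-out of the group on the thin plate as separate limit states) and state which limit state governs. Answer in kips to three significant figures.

62.1 kips (bolt shear governs)

Bolt shear: A_b = π·0.625²/4 = 0.3068 in²; R_n = 54 × 0.3068 × 5 × 1 = 82.83 kips → 0.75 × 82.83 = 62.1 kips.
Bearing (1.5 l_c t F_u ≤ 3.0 d t F_u): upper limit = 3.0·0.625·0.75·70 = 98.44 kips.
  Edge l_c = 1.5 − 0.6875/2 = 1.156 → r_n = 91.05 kips; interior l_c = 2 − 0.6875 = 1.312 → r_n = 98.44 kips.
  R_n,bearing = 1·91.05 + 4·98.44 = 484.8 kips → 0.75 × 484.8 = 364 kips.
Bolt shear governs: 62.1 kips.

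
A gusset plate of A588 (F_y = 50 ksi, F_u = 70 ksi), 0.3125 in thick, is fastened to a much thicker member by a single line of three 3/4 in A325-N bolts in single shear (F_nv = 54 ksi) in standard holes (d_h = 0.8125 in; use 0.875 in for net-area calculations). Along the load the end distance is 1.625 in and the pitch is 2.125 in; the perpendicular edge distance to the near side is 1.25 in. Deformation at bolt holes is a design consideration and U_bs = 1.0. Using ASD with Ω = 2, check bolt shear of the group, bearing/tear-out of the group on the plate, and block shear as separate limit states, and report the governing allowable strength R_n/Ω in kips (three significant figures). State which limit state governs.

Bolt shear: A_b = π·0.75²/4 = 0.4418 in²; R_n = 54 × 0.4418 × 3 × 1 = 71.57 kips → 71.57 / 2 = 35.8 kips.
Bearing: edge l_c = 1.219, r_n = 31.99 kips; interior l_c = 1.312, r_n = 34.45 kips; R_n = 31.99 + 2·34.45 = 100.9 kips → 50.4 kips.
Block shear: A_gv = 1.836, A_nv = 1.152, A_nt = 0.2539 in²; R_n = min(0.6F_uA_nv, 0.6F_yA_gv) + U_bs·F_u·A_nt = 66.17 kips → 33.1 kips.
Block shear governs: 33.1 kips.

33.1 kips (block shear governs)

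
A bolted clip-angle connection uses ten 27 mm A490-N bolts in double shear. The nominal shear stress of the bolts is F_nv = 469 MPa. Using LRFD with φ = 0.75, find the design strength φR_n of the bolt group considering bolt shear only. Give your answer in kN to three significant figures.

4030 kN

A_b = π × 27² / 4 = 572.6 mm².
R_n = F_nv · A_b · n · n_s = 469 × 572.6 × 10 × 2 / 1000 = 5371 kN.
Design strength φR_n = 0.75 × 5371 = 4030 kN.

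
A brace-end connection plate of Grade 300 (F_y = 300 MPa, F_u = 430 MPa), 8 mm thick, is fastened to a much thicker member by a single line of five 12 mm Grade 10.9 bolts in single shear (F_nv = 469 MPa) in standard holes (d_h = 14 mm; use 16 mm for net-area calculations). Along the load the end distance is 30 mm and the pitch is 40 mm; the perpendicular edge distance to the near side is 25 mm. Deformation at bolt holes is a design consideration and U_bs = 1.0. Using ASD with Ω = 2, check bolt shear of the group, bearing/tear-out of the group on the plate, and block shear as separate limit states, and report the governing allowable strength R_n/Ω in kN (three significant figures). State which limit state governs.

133 kN (bolt shear governs)

Bolt shear: A_b = π·12²/4 = 113.1 mm²; R_n = 469 × 113.1 × 5 × 1 / 1000 = 265.2 kN → 265.2 / 2 = 133 kN.
Bearing: edge l_c = 23, r_n = 94.94 kN; interior l_c = 26, r_n = 99.07 kN; R_n = 94.94 + 4·99.07 = 491.2 kN → 246 kN.
Block shear: A_gv = 1520, A_nv = 944, A_nt = 136 mm²; R_n = min(0.6F_uA_nv, 0.6F_yA_gv) + U_bs·F_u·A_nt = 302 kN → 151 kN.
Bolt shear governs: 133 kN.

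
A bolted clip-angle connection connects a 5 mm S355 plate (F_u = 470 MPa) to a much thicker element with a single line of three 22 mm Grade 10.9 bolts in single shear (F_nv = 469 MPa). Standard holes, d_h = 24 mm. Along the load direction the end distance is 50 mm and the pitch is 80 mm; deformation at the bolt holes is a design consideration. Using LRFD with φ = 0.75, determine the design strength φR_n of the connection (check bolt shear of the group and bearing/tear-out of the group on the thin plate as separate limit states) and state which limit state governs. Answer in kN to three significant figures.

266 kN (bearing governs)

Bolt shear: A_b = π·22²/4 = 380.1 mm²; R_n = 469 × 380.1 × 3 × 1 / 1000 = 534.8 kN → 0.75 × 534.8 = 401 kN.
Bearing (1.2 l_c t F_u ≤ 2.4 d t F_u): upper limit = 2.4·22·5·470 / 1000 = 124.1 kN.
  Edge l_c = 50 − 24/2 = 38 → r_n = 107.2 kN; interior l_c = 80 − 24 = 56 → r_n = 124.1 kN.
  R_n,bearing = 1·107.2 + 2·124.1 = 355.3 kN → 0.75 × 355.3 = 266 kN.
Bearing governs: 266 kN.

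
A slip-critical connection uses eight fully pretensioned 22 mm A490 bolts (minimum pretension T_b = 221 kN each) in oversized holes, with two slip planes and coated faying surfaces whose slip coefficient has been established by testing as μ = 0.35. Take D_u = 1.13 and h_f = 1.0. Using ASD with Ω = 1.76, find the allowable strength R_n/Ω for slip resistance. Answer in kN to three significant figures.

795 kN

R_n = μ · D_u · h_f · T_b · n_s · n_b = 0.35 × 1.13 × 1.0 × 221 × 2 × 8 = 1398 kN.
Allowable strength R_n/Ω = 1398 / 1.76 = 795 kN.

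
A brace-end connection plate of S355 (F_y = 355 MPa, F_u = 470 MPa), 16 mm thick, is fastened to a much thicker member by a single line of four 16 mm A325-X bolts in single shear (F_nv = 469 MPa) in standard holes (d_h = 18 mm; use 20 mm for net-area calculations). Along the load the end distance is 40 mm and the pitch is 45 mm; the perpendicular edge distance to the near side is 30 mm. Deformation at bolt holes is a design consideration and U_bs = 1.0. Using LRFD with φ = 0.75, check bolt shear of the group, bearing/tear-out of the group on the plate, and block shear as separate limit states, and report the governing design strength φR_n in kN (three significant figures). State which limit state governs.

283 kN (bolt shear governs)

Bolt shear: A_b = π·16²/4 = 201.1 mm²; R_n = 469 × 201.1 × 4 × 1 / 1000 = 377.2 kN → 0.75 × 377.2 = 283 kN.
Bearing: edge l_c = 31, r_n = 279.7 kN; interior l_c = 27, r_n = 243.6 kN; R_n = 279.7 + 3·243.6 = 1011 kN → 758 kN.
Block shear: A_gv = 2800, A_nv = 1680, A_nt = 320 mm²; R_n = min(0.6F_uA_nv, 0.6F_yA_gv) + U_bs·F_u·A_nt = 624.2 kN → 468 kN.
Bolt shear governs: 283 kN.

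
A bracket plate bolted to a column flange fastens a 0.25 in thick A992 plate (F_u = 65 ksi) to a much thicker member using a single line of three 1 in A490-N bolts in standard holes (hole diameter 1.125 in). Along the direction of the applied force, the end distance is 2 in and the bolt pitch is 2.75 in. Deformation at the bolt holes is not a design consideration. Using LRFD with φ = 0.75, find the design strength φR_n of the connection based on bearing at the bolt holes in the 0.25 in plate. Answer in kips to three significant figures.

85.7 kips

Per bolt r_n = 1.5 l_c t F_u ≤ 3.0 d t F_u; upper limit = 3.0 × 1 × 0.25 × 65 = 48.75 kips.
Edge bolt: l_c = 2 − 1.125/2 = 1.438 in → 1.5 × 1.438 × 0.25 × 65 = 35.04 → r_n = 35.04 kips.
Interior bolts: l_c = 2.75 − 1.125 = 1.625 in → 1.5 × 1.625 × 0.25 × 65 = 39.61 → r_n = 39.61 kips.
R_n = 1 × 35.04 + 2 × 39.61 = 114.3 kips.
Design strength φR_n = 0.75 × 114.3 = 85.7 kips.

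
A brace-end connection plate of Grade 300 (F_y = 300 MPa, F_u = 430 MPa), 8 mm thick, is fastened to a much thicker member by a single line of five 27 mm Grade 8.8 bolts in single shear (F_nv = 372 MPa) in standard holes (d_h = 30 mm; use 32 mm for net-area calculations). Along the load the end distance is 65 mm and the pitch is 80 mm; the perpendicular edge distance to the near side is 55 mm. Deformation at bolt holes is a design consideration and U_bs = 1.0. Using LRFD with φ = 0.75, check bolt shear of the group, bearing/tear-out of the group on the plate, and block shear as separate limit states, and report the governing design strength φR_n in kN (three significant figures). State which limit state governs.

474 kN (block shear governs)

Bolt shear: A_b = π·27²/4 = 572.6 mm²; R_n = 372 × 572.6 × 5 × 1 / 1000 = 1065 kN → 0.75 × 1065 = 799 kN.
Bearing: edge l_c = 50, r_n = 206.4 kN; interior l_c = 50, r_n = 206.4 kN; R_n = 206.4 + 4·206.4 = 1032 kN → 774 kN.
Block shear: A_gv = 3080, A_nv = 1928, A_nt = 312 mm²; R_n = min(0.6F_uA_nv, 0.6F_yA_gv) + U_bs·F_u·A_nt = 631.6 kN → 474 kN.
Block shear governs: 474 kN.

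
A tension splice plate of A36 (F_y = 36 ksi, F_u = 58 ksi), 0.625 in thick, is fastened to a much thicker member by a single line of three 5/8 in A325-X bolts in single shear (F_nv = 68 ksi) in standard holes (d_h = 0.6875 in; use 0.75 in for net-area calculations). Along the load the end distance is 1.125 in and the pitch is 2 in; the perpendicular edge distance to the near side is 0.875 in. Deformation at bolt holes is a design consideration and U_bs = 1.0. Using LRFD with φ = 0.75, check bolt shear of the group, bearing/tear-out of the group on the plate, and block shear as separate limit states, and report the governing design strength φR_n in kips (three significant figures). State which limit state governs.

46.9 kips (bolt shear governs)

Bolt shear: A_b = π·0.625²/4 = 0.3068 in²; R_n = 68 × 0.3068 × 3 × 1 = 62.59 kips → 0.75 × 62.59 = 46.9 kips.
Bearing: edge l_c = 0.7812, r_n = 33.98 kips; interior l_c = 1.312, r_n = 54.38 kips; R_n = 33.98 + 2·54.38 = 142.7 kips → 107 kips.
Block shear: A_gv = 3.203, A_nv = 2.031, A_nt = 0.3125 in²; R_n = min(0.6F_uA_nv, 0.6F_yA_gv) + U_bs·F_u·A_nt = 87.31 kips → 65.5 kips.
Bolt shear governs: 46.9 kips.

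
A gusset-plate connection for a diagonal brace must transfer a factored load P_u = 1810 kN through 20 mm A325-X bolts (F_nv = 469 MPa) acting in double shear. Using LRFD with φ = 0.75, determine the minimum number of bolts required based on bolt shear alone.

9 bolts

A_b = π·20²/4 = 314.2 mm².
Per-bolt design strength φR_n = 0.75 × 469 × 314.2 × 2 / 1000 = 221 kN.
n ≥ 1810 / 221 = 8.19 → use 9 bolts.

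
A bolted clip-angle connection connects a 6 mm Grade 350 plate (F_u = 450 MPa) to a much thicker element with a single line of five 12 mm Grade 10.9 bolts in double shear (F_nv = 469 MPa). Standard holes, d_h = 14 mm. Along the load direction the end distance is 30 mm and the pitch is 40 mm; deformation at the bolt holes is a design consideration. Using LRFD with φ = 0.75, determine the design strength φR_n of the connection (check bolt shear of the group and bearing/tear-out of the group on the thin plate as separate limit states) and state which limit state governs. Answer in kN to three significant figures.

289 kN (bearing governs)

Bolt shear: A_b = π·12²/4 = 113.1 mm²; R_n = 469 × 113.1 × 5 × 2 / 1000 = 530.4 kN → 0.75 × 530.4 = 398 kN.
Bearing (1.2 l_c t F_u ≤ 2.4 d t F_u): upper limit = 2.4·12·6·450 / 1000 = 77.76 kN.
  Edge l_c = 30 − 14/2 = 23 → r_n = 74.52 kN; interior l_c = 40 − 14 = 26 → r_n = 77.76 kN.
  R_n,bearing = 1·74.52 + 4·77.76 = 385.6 kN → 0.75 × 385.6 = 289 kN.
Bearing governs: 289 kN.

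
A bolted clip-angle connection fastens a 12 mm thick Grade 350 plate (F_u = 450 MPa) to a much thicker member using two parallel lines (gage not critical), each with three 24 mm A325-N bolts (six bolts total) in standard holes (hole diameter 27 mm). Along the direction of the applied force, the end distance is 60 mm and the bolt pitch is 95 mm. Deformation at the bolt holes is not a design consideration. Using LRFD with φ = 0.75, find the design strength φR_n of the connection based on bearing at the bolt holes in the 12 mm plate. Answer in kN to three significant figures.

1730 kN

Per bolt r_n = 1.5 l_c t F_u ≤ 3.0 d t F_u; upper limit = 3.0 × 24 × 12 × 450 / 1000 = 388.8 kN.
Edge bolt: l_c = 60 − 27/2 = 46.5 mm → 1.5 × 46.5 × 12 × 450 / 1000 = 376.7 → r_n = 376.7 kN.
Interior bolts: l_c = 95 − 27 = 68 mm → 1.5 × 68 × 12 × 450 / 1000 = 550.8 → r_n = 388.8 kN.
R_n = 2 × 376.7 + 4 × 388.8 = 2308 kN.
Design strength φR_n = 0.75 × 2308 = 1730 kN.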